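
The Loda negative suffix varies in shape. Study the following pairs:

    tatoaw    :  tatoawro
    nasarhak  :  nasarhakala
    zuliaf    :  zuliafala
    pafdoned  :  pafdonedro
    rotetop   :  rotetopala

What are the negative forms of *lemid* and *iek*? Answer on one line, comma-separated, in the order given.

The suffix is conditioned by the final consonant: -ala when the stem ends in a voiceless consonant (*nasarhak*, *zuliaf*, *rotetop*); -ro when the stem ends in a voiced consonant (*tatoaw*, *pafdoned*).
The final consonant of *lemid* is /d/, which is voiced, so the suffix is -ro, giving *lemidro*.
Since the final consonant of *iek* is /k/ (voiceless), it takes -ala, giving *iekala*.

lemidro, iekala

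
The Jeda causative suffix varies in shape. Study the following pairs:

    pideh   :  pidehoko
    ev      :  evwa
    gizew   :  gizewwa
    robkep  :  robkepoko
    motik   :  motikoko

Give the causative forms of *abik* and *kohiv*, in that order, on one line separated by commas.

The alternation tracks the final consonant of the stem — -oko when the stem ends in a voiceless consonant (*pideh*, *robkep*, *motik*); -wa when the stem ends in a voiced consonant (*ev*, *gizew*).
*abik* — final consonant /k/ (voiceless) → -oko → *abikoko*.
The final consonant of *kohiv* is /v/, which is voiced, so the suffix is -wa, giving *kohivwa*.

abikoko, kohivwa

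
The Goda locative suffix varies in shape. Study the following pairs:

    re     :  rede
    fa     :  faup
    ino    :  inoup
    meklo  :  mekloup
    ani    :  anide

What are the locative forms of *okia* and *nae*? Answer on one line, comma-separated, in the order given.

The suffix is conditioned by the last vowel: -de when the last vowel of the stem is a front vowel (*re*, *ani*); -up when the last vowel of the stem is a back vowel (*fa*, *ino*, *meklo*).
*okia* — last vowel /a/ (a back vowel) → -up → *okiaup*.
*nae*: last vowel = /e/, a front vowel → -de → *naede*.

okiaup, naede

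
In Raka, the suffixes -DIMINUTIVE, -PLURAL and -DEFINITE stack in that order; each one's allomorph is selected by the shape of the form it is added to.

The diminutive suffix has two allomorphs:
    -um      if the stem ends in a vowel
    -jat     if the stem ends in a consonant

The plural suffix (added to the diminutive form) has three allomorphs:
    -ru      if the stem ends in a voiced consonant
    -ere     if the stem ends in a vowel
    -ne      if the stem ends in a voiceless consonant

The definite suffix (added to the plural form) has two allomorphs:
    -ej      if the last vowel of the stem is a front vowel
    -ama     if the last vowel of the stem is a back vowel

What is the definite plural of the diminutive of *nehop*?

nehopjatneej

The final sound of *nehop* is /p/, which is a consonant, so the diminutive suffix is -jat, giving *nehopjat*.
Since the final sound of the diminutive form *nehopjat* is /t/ (a voiceless consonant), it takes -ne, giving *nehopjatne*.
The plural form *nehopjatne* — last vowel /e/ (a front vowel) → -ej → *nehopjatneej*.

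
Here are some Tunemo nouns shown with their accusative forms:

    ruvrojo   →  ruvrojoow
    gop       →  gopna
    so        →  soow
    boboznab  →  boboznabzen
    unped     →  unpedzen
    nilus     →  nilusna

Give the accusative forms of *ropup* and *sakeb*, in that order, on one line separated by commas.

Looking at the final sound of each stem: -na when the stem ends in a voiceless consonant (*gop*, *nilus*); -zen when the stem ends in a voiced consonant (*boboznab*, *unped*); -ow when the stem ends in a vowel (*ruvrojo*, *so*).
The final sound of *ropup* is /p/, which is a voiceless consonant, so the suffix is -na, giving *ropupna*.
*sakeb* — final sound /b/ (a voiced consonant) → -zen → *sakebzen*.

ropupna, sakebzen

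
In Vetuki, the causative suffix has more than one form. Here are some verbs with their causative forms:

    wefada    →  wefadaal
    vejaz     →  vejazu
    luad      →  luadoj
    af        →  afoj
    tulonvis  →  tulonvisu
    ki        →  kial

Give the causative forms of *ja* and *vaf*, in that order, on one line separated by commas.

jaal, vafoj

The alternation tracks the final sound of the stem — -u when the stem ends in a sibilant (*vejaz*, *tulonvis*); -oj when the stem ends in a non-sibilant consonant (*luad*, *af*); -al when the stem ends in a vowel (*wefada*, *ki*).
Since the final sound of *ja* is /a/ (a vowel), it takes -al, giving *jaal*.
The final sound of *vaf* is /f/, which is a non-sibilant consonant, so the suffix is -oj, giving *vafoj*.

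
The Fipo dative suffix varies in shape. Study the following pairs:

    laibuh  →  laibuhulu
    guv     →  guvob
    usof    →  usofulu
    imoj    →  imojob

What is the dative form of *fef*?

fefulu

Looking at the final consonant of each stem: -ulu when the stem ends in a voiceless consonant (*laibuh*, *usof*); -ob when the stem ends in a voiced consonant (*guv*, *imoj*).
The final consonant of *fef* is /f/, which is voiceless, so the suffix is -ulu, giving *fefulu*.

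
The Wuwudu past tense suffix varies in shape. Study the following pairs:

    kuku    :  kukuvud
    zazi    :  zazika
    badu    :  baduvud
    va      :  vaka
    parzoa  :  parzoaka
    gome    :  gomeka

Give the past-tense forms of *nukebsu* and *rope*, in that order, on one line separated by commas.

Looking at the last vowel of each stem: -vud when the last vowel of the stem is a rounded vowel (*kuku*, *badu*); -ka when the last vowel of the stem is an unrounded vowel (*zazi*, *va*, *parzoa*, *gome*).
Since the last vowel of *nukebsu* is /u/ (a rounded vowel), it takes -vud, giving *nukebsuvud*.
*rope* — last vowel /e/ (an unrounded vowel) → -ka → *ropeka*.

nukebsuvud, ropeka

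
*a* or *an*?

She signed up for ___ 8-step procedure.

an

The indefinite article is chosen by the initial *sound* of the following word, not its spelling.
The number *8* is spoken "eight", beginning with /eɪt/ — a vowel sound.
So the article is *an*: She signed up for an 8-step procedure.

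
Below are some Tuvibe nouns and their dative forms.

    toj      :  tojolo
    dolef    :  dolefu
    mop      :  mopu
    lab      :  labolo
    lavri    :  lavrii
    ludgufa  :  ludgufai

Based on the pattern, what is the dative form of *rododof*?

The alternation tracks the final sound of the stem — -u when the stem ends in a voiceless consonant (*dolef*, *mop*); -olo when the stem ends in a voiced consonant (*toj*, *lab*); -i when the stem ends in a vowel (*lavri*, *ludgufa*).
Since the final sound of *rododof* is /f/ (a voiceless consonant), it takes -u, giving *rododofu*.

rododofu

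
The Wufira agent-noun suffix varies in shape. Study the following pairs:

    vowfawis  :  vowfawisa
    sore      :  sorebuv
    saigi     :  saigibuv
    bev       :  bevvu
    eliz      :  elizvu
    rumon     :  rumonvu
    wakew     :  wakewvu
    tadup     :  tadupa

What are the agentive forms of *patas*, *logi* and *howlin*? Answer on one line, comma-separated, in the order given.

patasa, logibuv, howlinvu

Looking at the final sound of each stem: -a when the stem ends in a voiceless consonant (*vowfawis*, *tadup*); -vu when the stem ends in a voiced consonant (*bev*, *eliz*, *rumon*, *wakew*); -buv when the stem ends in a vowel (*sore*, *saigi*).
Since the final sound of *patas* is /s/ (a voiceless consonant), it takes -a, giving *patasa*.
*logi*: final sound = /i/, a vowel → -buv → *logibuv*.
*howlin*: final sound = /n/, a voiced consonant → -vu → *howlinvu*.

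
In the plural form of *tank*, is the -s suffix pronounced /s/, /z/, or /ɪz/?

/s/

The stem *tank* ends in a voiceless non-sibilant consonant.
The plural suffix surfaces as /ɪz/ after sibilants, /s/ after other voiceless consonants, and /z/ after other voiced sounds.
So the plural -s on *tank* is pronounced /s/.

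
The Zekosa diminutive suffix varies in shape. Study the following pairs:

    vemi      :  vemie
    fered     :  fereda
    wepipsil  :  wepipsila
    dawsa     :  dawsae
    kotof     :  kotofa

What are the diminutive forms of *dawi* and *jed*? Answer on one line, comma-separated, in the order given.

The alternation tracks the final sound of the stem — -a when the stem ends in a consonant (*fered*, *wepipsil*, *kotof*); -e when the stem ends in a vowel (*vemi*, *dawsa*).
The final sound of *dawi* is /i/, which is a vowel, so the suffix is -e, giving *dawie*.
*jed* — final sound /d/ (a consonant) → -a → *jeda*.

dawie, jeda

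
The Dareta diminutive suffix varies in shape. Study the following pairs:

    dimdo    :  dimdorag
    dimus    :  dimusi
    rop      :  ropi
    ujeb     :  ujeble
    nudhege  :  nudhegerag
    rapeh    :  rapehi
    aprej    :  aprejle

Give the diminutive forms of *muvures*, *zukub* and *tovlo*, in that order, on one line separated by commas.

muvuresi, zukuble, tovlorag

Looking at the final sound of each stem: -i when the stem ends in a voiceless consonant (*dimus*, *rop*, *rapeh*); -le when the stem ends in a voiced consonant (*ujeb*, *aprej*); -rag when the stem ends in a vowel (*dimdo*, *nudhege*).
*muvures*: final sound = /s/, a voiceless consonant → -i → *muvuresi*.
The final sound of *zukub* is /b/, which is a voiced consonant, so the suffix is -le, giving *zukuble*.
*tovlo* — final sound /o/ (a vowel) → -rag → *tovlorag*.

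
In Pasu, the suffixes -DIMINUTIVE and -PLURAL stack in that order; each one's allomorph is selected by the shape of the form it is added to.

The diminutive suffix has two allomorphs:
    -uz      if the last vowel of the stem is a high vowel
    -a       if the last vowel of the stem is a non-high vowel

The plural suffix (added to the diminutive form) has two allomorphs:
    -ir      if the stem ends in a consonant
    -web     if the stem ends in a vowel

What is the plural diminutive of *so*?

*so*: last vowel = /o/, a non-high vowel → -a → *soa*.
The diminutive form *soa*: final sound = /a/, a vowel → -web → *soaweb*.

soaweb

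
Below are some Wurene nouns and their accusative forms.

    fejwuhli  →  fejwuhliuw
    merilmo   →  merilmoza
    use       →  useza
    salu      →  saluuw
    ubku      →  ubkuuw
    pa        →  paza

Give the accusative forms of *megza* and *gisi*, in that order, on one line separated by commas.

megzaza, gisiuw

The alternation tracks the last vowel of the stem — -uw when the last vowel of the stem is a high vowel (*fejwuhli*, *salu*, *ubku*); -za when the last vowel of the stem is a non-high vowel (*merilmo*, *use*, *pa*).
*megza*: last vowel = /a/, a non-high vowel → -za → *megzaza*.
Since the last vowel of *gisi* is /i/ (a high vowel), it takes -uw, giving *gisiuw*.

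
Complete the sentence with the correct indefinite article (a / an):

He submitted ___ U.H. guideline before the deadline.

The indefinite article is chosen by the initial *sound* of the following word, not its spelling.
The initialism *U.H.* is read letter by letter; the first letter, U, is pronounced /juː/, which begins with a consonant sound.
So the article is *a*: He submitted a U.H. guideline before the deadline.

a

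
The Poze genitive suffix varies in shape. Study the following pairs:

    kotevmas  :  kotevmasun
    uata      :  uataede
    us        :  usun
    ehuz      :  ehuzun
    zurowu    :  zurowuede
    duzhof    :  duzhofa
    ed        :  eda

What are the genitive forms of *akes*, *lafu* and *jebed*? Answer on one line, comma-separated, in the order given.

akesun, lafuede, jebeda

The alternation tracks the final sound of the stem — -un when the stem ends in a sibilant (*kotevmas*, *us*, *ehuz*); -a when the stem ends in a non-sibilant consonant (*duzhof*, *ed*); -ede when the stem ends in a vowel (*uata*, *zurowu*).
The final sound of *akes* is /s/, which is a sibilant, so the suffix is -un, giving *akesun*.
Since the final sound of *lafu* is /u/ (a vowel), it takes -ede, giving *lafuede*.
*jebed*: final sound = /d/, a non-sibilant consonant → -a → *jebeda*.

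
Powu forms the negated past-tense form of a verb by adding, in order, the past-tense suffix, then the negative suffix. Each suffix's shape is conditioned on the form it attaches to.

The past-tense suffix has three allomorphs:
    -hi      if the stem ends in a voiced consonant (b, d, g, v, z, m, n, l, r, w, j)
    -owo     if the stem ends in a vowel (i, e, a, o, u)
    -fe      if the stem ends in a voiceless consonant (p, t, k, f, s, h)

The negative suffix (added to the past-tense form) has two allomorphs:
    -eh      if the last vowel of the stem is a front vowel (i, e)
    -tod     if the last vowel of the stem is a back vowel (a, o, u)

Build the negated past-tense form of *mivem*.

mivemhieh

*mivem*: final sound = /m/, a voiced consonant → -hi → *mivemhi*.
Since the last vowel of the past-tense form *mivemhi* is /i/ (a front vowel), it takes -eh, giving *mivemhieh*.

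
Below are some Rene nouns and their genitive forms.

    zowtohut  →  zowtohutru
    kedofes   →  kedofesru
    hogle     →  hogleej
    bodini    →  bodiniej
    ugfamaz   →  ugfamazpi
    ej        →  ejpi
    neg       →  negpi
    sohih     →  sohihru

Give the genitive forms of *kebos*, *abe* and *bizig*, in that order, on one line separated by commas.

Looking at the final sound of each stem: -ru when the stem ends in a voiceless consonant (*zowtohut*, *kedofes*, *sohih*); -pi when the stem ends in a voiced consonant (*ugfamaz*, *ej*, *neg*); -ej when the stem ends in a vowel (*hogle*, *bodini*).
*kebos*: final sound = /s/, a voiceless consonant → -ru → *kebosru*.
*abe*: final sound = /e/, a vowel → -ej → *abeej*.
*bizig*: final sound = /g/, a voiced consonant → -pi → *bizigpi*.

kebosru, abeej, bizigpi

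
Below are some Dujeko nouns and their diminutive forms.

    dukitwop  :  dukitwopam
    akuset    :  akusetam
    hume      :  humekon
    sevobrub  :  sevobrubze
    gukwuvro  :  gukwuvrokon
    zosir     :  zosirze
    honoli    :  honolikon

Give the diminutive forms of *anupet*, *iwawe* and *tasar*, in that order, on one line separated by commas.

anupetam, iwawekon, tasarze

The pattern is voicing of the final sound: -am when the stem ends in a voiceless consonant (*dukitwop*, *akuset*); -ze when the stem ends in a voiced consonant (*sevobrub*, *zosir*); -kon when the stem ends in a vowel (*hume*, *gukwuvro*, *honoli*).
The final sound of *anupet* is /t/, which is a voiceless consonant, so the suffix is -am, giving *anupetam*.
Since the final sound of *iwawe* is /e/ (a vowel), it takes -kon, giving *iwawekon*.
Since the final sound of *tasar* is /r/ (a voiced consonant), it takes -ze, giving *tasarze*.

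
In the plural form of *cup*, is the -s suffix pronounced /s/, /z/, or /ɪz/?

/s/

The stem *cup* ends in a voiceless non-sibilant consonant.
The plural suffix surfaces as /ɪz/ after sibilants, /s/ after other voiceless consonants, and /z/ after other voiced sounds.
So the plural -s on *cup* is pronounced /s/.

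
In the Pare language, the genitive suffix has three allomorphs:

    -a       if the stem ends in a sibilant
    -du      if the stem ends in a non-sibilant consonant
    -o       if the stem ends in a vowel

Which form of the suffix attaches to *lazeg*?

-du

*lazeg*: final sound = /g/, a non-sibilant consonant → -du.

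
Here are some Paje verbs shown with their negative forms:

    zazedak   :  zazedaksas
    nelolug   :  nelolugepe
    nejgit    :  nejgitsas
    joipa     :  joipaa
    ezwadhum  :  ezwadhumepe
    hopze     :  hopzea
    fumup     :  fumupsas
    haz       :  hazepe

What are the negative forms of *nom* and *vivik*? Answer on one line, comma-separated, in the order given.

Looking at the final sound of each stem: -sas when the stem ends in a voiceless consonant (*zazedak*, *nejgit*, *fumup*); -epe when the stem ends in a voiced consonant (*nelolug*, *ezwadhum*, *haz*); -a when the stem ends in a vowel (*joipa*, *hopze*).
*nom* — final sound /m/ (a voiced consonant) → -epe → *nomepe*.
*vivik*: final sound = /k/, a voiceless consonant → -sas → *viviksas*.

nomepe, viviksas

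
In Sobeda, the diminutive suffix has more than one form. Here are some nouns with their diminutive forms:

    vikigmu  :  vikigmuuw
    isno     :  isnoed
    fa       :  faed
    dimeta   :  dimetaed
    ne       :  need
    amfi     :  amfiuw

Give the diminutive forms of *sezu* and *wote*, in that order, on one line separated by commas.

The suffix is conditioned by the last vowel: -uw when the last vowel of the stem is a high vowel (*vikigmu*, *amfi*); -ed when the last vowel of the stem is a non-high vowel (*isno*, *fa*, *dimeta*, *ne*).
*sezu*: last vowel = /u/, a high vowel → -uw → *sezuuw*.
*wote*: last vowel = /e/, a non-high vowel → -ed → *woteed*.

sezuuw, woteed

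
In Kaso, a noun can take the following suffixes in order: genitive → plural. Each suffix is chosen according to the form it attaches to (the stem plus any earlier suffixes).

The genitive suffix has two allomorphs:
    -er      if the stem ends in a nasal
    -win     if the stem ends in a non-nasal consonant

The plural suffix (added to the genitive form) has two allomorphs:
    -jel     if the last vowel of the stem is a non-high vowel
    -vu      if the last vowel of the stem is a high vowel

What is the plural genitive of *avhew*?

The final consonant of *avhew* is /w/, which is non-nasal, so the genitive suffix is -win, giving *avhewwin*.
The last vowel of the genitive form *avhewwin* is /i/, which is a high vowel, so the plural suffix is -vu, giving *avhewwinvu*.

avhewwinvu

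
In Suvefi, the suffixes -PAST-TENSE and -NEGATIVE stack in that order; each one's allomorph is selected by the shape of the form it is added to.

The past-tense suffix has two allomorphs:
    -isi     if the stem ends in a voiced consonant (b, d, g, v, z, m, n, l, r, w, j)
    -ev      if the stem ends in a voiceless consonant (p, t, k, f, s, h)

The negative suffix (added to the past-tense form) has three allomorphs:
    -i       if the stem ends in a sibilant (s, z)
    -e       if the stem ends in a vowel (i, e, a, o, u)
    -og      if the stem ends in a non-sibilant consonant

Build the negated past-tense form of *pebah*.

*pebah* — final consonant /h/ (voiceless) → -ev → *pebahev*.
Since the final sound of the past-tense form *pebahev* is /v/ (a non-sibilant consonant), it takes -og, giving *pebahevog*.

pebahevog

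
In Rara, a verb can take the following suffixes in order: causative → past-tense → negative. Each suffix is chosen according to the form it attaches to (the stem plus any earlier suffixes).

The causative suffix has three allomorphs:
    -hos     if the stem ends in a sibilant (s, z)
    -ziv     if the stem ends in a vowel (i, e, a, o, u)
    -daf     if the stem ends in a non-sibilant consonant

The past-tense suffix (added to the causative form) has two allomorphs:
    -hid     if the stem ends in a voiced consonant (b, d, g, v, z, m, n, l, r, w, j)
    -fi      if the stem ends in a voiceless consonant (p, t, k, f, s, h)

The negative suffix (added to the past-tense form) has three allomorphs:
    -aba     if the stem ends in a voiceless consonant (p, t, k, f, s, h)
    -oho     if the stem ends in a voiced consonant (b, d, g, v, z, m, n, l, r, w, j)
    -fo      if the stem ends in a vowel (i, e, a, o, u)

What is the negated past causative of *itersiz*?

*itersiz*: final sound = /z/, a sibilant → -hos → *itersizhos*.
The causative form *itersizhos*: final consonant = /s/, voiceless → -fi → *itersizhosfi*.
The past-tense form *itersizhosfi*: final sound = /i/, a vowel → -fo → *itersizhosfifo*.

itersizhosfifo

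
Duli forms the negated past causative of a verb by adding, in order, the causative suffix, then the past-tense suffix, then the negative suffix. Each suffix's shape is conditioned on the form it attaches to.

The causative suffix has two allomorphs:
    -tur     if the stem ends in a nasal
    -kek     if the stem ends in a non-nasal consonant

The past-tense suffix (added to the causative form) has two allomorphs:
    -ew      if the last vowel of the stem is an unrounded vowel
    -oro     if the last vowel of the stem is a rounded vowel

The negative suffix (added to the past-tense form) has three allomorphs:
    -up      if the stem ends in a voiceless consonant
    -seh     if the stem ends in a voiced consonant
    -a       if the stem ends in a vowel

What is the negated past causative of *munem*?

*munem*: final consonant = /m/, a nasal → -tur → *munemtur*.
The causative form *munemtur* — last vowel /u/ (a rounded vowel) → -oro → *munemturoro*.
Since the final sound of the past-tense form *munemturoro* is /o/ (a vowel), it takes -a, giving *munemturoroa*.

munemturoroa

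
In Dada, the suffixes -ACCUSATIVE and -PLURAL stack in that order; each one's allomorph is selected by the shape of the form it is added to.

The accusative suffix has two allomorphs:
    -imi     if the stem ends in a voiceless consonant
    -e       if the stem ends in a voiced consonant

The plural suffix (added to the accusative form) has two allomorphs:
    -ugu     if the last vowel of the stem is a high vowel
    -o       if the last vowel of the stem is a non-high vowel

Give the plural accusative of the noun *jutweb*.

jutwebeo

*jutweb* — final consonant /b/ (voiced) → -e → *jutwebe*.
The accusative form *jutwebe*: last vowel = /e/, a non-high vowel → -o → *jutwebeo*.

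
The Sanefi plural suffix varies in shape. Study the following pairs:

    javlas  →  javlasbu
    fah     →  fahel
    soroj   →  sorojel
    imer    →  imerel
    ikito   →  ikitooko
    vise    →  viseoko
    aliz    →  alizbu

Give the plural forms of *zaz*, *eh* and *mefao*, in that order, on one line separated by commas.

The pattern is sibilance of the final sound: -bu when the stem ends in a sibilant (*javlas*, *aliz*); -el when the stem ends in a non-sibilant consonant (*fah*, *soroj*, *imer*); -oko when the stem ends in a vowel (*ikito*, *vise*).
*zaz*: final sound = /z/, a sibilant → -bu → *zazbu*.
*eh*: final sound = /h/, a non-sibilant consonant → -el → *ehel*.
*mefao*: final sound = /o/, a vowel → -oko → *mefaooko*.

zazbu, ehel, mefaooko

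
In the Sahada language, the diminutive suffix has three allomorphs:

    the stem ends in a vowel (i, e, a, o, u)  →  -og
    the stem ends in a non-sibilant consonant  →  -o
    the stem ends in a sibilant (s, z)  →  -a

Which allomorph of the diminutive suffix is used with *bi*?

*bi* — final sound /i/ (a vowel) → -og.

-og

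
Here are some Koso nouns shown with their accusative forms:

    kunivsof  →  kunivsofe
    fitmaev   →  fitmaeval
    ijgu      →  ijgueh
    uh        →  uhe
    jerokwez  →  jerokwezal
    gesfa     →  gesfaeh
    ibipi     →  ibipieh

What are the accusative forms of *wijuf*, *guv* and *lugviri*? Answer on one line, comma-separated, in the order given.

wijufe, guval, lugvirieh

The alternation tracks the final sound of the stem — -e when the stem ends in a voiceless consonant (*kunivsof*, *uh*); -al when the stem ends in a voiced consonant (*fitmaev*, *jerokwez*); -eh when the stem ends in a vowel (*ijgu*, *gesfa*, *ibipi*).
*wijuf*: final sound = /f/, a voiceless consonant → -e → *wijufe*.
*guv*: final sound = /v/, a voiced consonant → -al → *guval*.
*lugviri* — final sound /i/ (a vowel) → -eh → *lugvirieh*.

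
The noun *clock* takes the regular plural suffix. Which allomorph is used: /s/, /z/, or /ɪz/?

/s/

The stem *clock* ends in a voiceless non-sibilant consonant.
The plural suffix surfaces as /ɪz/ after sibilants, /s/ after other voiceless consonants, and /z/ after other voiced sounds.
So the plural -s on *clock* is pronounced /s/.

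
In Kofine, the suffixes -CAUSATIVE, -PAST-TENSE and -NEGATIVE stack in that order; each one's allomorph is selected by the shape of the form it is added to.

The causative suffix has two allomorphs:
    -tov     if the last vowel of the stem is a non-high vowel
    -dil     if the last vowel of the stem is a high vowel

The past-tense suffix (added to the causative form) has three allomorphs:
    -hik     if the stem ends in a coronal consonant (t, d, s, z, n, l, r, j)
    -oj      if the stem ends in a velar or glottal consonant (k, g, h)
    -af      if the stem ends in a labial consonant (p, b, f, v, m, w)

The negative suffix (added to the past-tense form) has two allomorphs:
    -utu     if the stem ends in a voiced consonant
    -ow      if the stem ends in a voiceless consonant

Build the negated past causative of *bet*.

Since the last vowel of *bet* is /e/ (a non-high vowel), it takes -tov, giving *bettov*.
The final consonant of the causative form *bettov* is /v/, which is labial, so the past-tense suffix is -af, giving *bettovaf*.
Since the final consonant of the past-tense form *bettovaf* is /f/ (voiceless), it takes -ow, giving *bettovafow*.

bettovafow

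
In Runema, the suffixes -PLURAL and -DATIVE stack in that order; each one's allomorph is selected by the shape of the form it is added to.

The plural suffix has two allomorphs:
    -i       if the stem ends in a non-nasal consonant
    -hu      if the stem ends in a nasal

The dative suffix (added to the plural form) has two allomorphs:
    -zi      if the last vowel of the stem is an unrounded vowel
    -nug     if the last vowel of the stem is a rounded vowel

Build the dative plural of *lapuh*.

*lapuh* — final consonant /h/ (non-nasal) → -i → *lapuhi*.
The plural form *lapuhi* — last vowel /i/ (an unrounded vowel) → -zi → *lapuhizi*.

lapuhizi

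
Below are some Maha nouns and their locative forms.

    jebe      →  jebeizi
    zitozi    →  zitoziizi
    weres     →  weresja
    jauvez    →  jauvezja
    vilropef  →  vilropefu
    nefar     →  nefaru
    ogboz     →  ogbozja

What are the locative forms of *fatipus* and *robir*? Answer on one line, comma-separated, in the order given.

Looking at the final sound of each stem: -ja when the stem ends in a sibilant (*weres*, *jauvez*, *ogboz*); -u when the stem ends in a non-sibilant consonant (*vilropef*, *nefar*); -izi when the stem ends in a vowel (*jebe*, *zitozi*).
Since the final sound of *fatipus* is /s/ (a sibilant), it takes -ja, giving *fatipusja*.
The final sound of *robir* is /r/, which is a non-sibilant consonant, so the suffix is -u, giving *robiru*.

fatipusja, robiru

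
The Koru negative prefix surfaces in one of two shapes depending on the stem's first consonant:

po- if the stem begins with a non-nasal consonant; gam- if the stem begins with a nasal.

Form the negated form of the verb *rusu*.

porusu

*rusu* — first consonant /r/ (non-nasal) → po- → *porusu*.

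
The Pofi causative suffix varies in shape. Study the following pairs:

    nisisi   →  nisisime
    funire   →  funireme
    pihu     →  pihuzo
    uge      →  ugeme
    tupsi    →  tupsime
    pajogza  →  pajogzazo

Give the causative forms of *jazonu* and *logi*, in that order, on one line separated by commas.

The suffix is conditioned by the last vowel: -me when the last vowel of the stem is a front vowel (*nisisi*, *funire*, *uge*, *tupsi*); -zo when the last vowel of the stem is a back vowel (*pihu*, *pajogza*).
The last vowel of *jazonu* is /u/, which is a back vowel, so the suffix is -zo, giving *jazonuzo*.
Since the last vowel of *logi* is /i/ (a front vowel), it takes -me, giving *logime*.

jazonuzo, logime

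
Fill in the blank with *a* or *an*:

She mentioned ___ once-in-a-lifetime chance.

The indefinite article is chosen by the initial *sound* of the following word, not its spelling.
*once-in-a-lifetime* begins with the sound /wʌ/ (*once* pronounced with initial /w/) — a consonant sound.
So the article is *a*: She mentioned a once-in-a-lifetime chance.

a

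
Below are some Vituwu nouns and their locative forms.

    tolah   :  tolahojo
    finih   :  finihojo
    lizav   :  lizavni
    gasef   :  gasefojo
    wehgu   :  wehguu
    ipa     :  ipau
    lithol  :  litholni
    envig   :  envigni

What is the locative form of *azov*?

Looking at the final sound of each stem: -ojo when the stem ends in a voiceless consonant (*tolah*, *finih*, *gasef*); -ni when the stem ends in a voiced consonant (*lizav*, *lithol*, *envig*); -u when the stem ends in a vowel (*wehgu*, *ipa*).
*azov*: final sound = /v/, a voiced consonant → -ni → *azovni*.

azovni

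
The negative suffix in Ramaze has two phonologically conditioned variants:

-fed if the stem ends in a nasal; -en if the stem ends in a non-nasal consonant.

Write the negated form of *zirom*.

*zirom*: final consonant = /m/, a nasal → -fed → *ziromfed*.

ziromfed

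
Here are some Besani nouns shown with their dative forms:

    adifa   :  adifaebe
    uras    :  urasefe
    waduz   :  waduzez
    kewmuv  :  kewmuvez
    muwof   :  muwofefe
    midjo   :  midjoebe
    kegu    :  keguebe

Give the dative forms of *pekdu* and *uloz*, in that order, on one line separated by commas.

pekduebe, ulozez

The pattern is voicing of the final sound: -efe when the stem ends in a voiceless consonant (*uras*, *muwof*); -ez when the stem ends in a voiced consonant (*waduz*, *kewmuv*); -ebe when the stem ends in a vowel (*adifa*, *midjo*, *kegu*).
Since the final sound of *pekdu* is /u/ (a vowel), it takes -ebe, giving *pekduebe*.
Since the final sound of *uloz* is /z/ (a voiced consonant), it takes -ez, giving *ulozez*.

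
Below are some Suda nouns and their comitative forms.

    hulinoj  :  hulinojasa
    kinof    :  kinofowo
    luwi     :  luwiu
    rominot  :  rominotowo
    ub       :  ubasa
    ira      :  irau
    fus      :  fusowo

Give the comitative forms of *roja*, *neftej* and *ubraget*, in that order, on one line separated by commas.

Looking at the final sound of each stem: -owo when the stem ends in a voiceless consonant (*kinof*, *rominot*, *fus*); -asa when the stem ends in a voiced consonant (*hulinoj*, *ub*); -u when the stem ends in a vowel (*luwi*, *ira*).
*roja*: final sound = /a/, a vowel → -u → *rojau*.
*neftej* — final sound /j/ (a voiced consonant) → -asa → *neftejasa*.
*ubraget*: final sound = /t/, a voiceless consonant → -owo → *ubragetowo*.

rojau, neftejasa, ubragetowo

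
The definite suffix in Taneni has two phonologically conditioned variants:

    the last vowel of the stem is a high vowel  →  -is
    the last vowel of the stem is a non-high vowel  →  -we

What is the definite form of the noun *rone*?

ronewe

The last vowel of *rone* is /e/, which is a non-high vowel, so the suffix is -we, giving *ronewe*.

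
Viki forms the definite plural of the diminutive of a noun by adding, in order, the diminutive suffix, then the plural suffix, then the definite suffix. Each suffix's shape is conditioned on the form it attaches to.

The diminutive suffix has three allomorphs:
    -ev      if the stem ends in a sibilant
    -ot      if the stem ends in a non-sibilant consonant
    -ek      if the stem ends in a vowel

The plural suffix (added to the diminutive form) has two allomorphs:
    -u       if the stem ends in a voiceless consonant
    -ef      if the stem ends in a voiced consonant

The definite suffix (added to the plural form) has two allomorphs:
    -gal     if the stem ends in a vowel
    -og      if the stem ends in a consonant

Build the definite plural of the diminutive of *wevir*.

Since the final sound of *wevir* is /r/ (a non-sibilant consonant), it takes -ot, giving *wevirot*.
The diminutive form *wevirot*: final consonant = /t/, voiceless → -u → *wevirotu*.
The plural form *wevirotu* — final sound /u/ (a vowel) → -gal → *wevirotugal*.

wevirotugal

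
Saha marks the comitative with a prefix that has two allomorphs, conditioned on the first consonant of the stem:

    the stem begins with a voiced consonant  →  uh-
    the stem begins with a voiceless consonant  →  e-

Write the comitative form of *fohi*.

The first consonant of *fohi* is /f/, which is voiceless, so the prefix is e-, giving *efohi*.

efohi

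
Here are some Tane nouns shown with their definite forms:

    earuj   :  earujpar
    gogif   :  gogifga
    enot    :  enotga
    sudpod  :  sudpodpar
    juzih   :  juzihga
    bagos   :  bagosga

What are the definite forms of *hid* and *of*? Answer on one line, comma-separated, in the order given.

The pattern is voicing of the final consonant: -ga when the stem ends in a voiceless consonant (*gogif*, *enot*, *juzih*, *bagos*); -par when the stem ends in a voiced consonant (*earuj*, *sudpod*).
*hid*: final consonant = /d/, voiced → -par → *hidpar*.
Since the final consonant of *of* is /f/ (voiceless), it takes -ga, giving *ofga*.

hidpar, ofga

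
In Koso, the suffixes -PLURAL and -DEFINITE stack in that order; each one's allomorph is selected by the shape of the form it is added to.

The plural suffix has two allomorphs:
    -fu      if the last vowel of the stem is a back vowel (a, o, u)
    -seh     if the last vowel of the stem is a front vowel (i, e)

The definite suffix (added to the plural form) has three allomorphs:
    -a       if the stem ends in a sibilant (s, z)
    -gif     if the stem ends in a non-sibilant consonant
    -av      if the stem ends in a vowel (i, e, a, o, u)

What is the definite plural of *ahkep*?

Since the last vowel of *ahkep* is /e/ (a front vowel), it takes -seh, giving *ahkepseh*.
The plural form *ahkepseh*: final sound = /h/, a non-sibilant consonant → -gif → *ahkepsehgif*.

ahkepsehgif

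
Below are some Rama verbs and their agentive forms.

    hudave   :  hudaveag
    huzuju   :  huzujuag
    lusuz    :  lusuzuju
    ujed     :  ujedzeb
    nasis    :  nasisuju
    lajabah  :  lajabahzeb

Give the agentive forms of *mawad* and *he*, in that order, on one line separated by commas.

The suffix is conditioned by the final sound: -uju when the stem ends in a sibilant (*lusuz*, *nasis*); -zeb when the stem ends in a non-sibilant consonant (*ujed*, *lajabah*); -ag when the stem ends in a vowel (*hudave*, *huzuju*).
Since the final sound of *mawad* is /d/ (a non-sibilant consonant), it takes -zeb, giving *mawadzeb*.
The final sound of *he* is /e/, which is a vowel, so the suffix is -ag, giving *heag*.

mawadzeb, heag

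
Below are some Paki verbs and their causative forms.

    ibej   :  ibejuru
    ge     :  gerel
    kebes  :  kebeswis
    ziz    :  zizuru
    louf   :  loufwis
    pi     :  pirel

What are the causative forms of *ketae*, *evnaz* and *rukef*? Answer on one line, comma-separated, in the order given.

ketaerel, evnazuru, rukefwis

The alternation tracks the final sound of the stem — -wis when the stem ends in a voiceless consonant (*kebes*, *louf*); -uru when the stem ends in a voiced consonant (*ibej*, *ziz*); -rel when the stem ends in a vowel (*ge*, *pi*).
The final sound of *ketae* is /e/, which is a vowel, so the suffix is -rel, giving *ketaerel*.
*evnaz*: final sound = /z/, a voiced consonant → -uru → *evnazuru*.
*rukef* — final sound /f/ (a voiceless consonant) → -wis → *rukefwis*.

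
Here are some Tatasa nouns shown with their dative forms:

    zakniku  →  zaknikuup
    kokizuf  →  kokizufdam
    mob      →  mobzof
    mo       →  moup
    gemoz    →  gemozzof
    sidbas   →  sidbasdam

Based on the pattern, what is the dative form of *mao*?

maoup

The suffix is conditioned by the final sound: -dam when the stem ends in a voiceless consonant (*kokizuf*, *sidbas*); -zof when the stem ends in a voiced consonant (*mob*, *gemoz*); -up when the stem ends in a vowel (*zakniku*, *mo*).
*mao* — final sound /o/ (a vowel) → -up → *maoup*.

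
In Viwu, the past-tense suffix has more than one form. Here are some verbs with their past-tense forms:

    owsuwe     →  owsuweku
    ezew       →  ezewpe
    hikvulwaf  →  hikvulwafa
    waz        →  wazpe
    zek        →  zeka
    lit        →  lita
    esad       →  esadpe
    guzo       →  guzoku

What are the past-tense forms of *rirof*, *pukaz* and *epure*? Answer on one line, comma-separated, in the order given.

rirofa, pukazpe, epureku

The suffix is conditioned by the final sound: -a when the stem ends in a voiceless consonant (*hikvulwaf*, *zek*, *lit*); -pe when the stem ends in a voiced consonant (*ezew*, *waz*, *esad*); -ku when the stem ends in a vowel (*owsuwe*, *guzo*).
Since the final sound of *rirof* is /f/ (a voiceless consonant), it takes -a, giving *rirofa*.
*pukaz*: final sound = /z/, a voiced consonant → -pe → *pukazpe*.
Since the final sound of *epure* is /e/ (a vowel), it takes -ku, giving *epureku*.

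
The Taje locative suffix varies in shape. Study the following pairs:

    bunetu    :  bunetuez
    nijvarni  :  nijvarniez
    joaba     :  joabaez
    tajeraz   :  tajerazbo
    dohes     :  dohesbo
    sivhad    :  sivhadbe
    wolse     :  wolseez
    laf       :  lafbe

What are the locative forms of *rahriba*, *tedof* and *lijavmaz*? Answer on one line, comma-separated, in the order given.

rahribaez, tedofbe, lijavmazbo

The pattern is sibilance of the final sound: -bo when the stem ends in a sibilant (*tajeraz*, *dohes*); -be when the stem ends in a non-sibilant consonant (*sivhad*, *laf*); -ez when the stem ends in a vowel (*bunetu*, *nijvarni*, *joaba*, *wolse*).
Since the final sound of *rahriba* is /a/ (a vowel), it takes -ez, giving *rahribaez*.
The final sound of *tedof* is /f/, which is a non-sibilant consonant, so the suffix is -be, giving *tedofbe*.
*lijavmaz*: final sound = /z/, a sibilant → -bo → *lijavmazbo*.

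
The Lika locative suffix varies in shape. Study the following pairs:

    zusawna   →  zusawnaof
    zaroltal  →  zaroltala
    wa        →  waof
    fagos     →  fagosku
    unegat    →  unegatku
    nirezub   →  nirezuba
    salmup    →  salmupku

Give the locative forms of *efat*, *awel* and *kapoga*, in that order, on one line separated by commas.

Looking at the final sound of each stem: -ku when the stem ends in a voiceless consonant (*fagos*, *unegat*, *salmup*); -a when the stem ends in a voiced consonant (*zaroltal*, *nirezub*); -of when the stem ends in a vowel (*zusawna*, *wa*).
*efat* — final sound /t/ (a voiceless consonant) → -ku → *efatku*.
The final sound of *awel* is /l/, which is a voiced consonant, so the suffix is -a, giving *awela*.
*kapoga*: final sound = /a/, a vowel → -of → *kapogaof*.

efatku, awela, kapogaof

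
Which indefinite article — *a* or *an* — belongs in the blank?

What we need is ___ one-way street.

a

The indefinite article is chosen by the initial *sound* of the following word, not its spelling.
*one-way* begins with the sound /wʌ/ (*one* pronounced /wʌn/) — a consonant sound.
So the article is *a*: What we need is a one-way street.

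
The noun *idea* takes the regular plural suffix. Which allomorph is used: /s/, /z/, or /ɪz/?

The stem *idea* ends in a voiced non-sibilant sound.
The plural suffix surfaces as /ɪz/ after sibilants, /s/ after other voiceless consonants, and /z/ after other voiced sounds.
So the plural -s on *idea* is pronounced /z/.

/z/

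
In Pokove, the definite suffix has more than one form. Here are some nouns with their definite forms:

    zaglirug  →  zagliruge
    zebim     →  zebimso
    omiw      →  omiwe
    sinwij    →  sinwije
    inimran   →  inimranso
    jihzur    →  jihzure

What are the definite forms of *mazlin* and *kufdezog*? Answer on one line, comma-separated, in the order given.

mazlinso, kufdezoge

The suffix is conditioned by the final consonant: -so when the stem ends in a nasal (*zebim*, *inimran*); -e when the stem ends in a non-nasal consonant (*zaglirug*, *omiw*, *sinwij*, *jihzur*).
*mazlin*: final consonant = /n/, a nasal → -so → *mazlinso*.
*kufdezog* — final consonant /g/ (non-nasal) → -e → *kufdezoge*.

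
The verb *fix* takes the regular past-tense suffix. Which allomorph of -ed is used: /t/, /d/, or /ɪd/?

/t/

The stem *fix* ends in a voiceless consonant other than /t/.
The -ed suffix is realized as /ɪd/ after /t, d/; as /t/ after other voiceless consonants; and as /d/ after other voiced sounds.
So -ed on *fix* is pronounced /t/.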